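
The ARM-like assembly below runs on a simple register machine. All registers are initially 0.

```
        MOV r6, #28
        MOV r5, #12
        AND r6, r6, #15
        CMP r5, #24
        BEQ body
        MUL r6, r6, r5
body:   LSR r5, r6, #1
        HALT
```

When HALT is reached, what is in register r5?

after MOV r6, #28: r6=28
after MOV r5, #12: r5=12
after AND r6, r6, #15: r6=28&15=12
CMP r5, #24  (cmp 12,24)
BEQ body: not taken
after MUL r6, r6, r5: r6=12*12=144
after LSR r5, r6, #1: r5=144>>1=72
halt.

72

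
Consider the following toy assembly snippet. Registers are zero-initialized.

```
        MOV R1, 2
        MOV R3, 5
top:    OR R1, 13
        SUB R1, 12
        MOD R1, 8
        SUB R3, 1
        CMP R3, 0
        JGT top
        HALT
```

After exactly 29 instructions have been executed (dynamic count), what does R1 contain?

3

R1=2
R3=5
R1=2|13=15
R1=15-12=3
R1=3%8=3
R3=5-1=4
CMP R3, 0  (cmp 4,0)
JGT top: taken
R1=3|13=15
R1=15-12=3
R1=3%8=3
R3=4-1=3
CMP R3, 0  (cmp 3,0)
JGT top: taken
R1=3|13=15
R1=15-12=3
R1=3%8=3
R3=3-1=2
CMP R3, 0  (cmp 2,0)
JGT top: taken
R1=3|13=15
R1=15-12=3
R1=3%8=3
R3=2-1=1
CMP R3, 0  (cmp 1,0)
JGT top: taken
R1=3|13=15
R1=15-12=3
R1=3%8=3
After step 29: R1 = 3.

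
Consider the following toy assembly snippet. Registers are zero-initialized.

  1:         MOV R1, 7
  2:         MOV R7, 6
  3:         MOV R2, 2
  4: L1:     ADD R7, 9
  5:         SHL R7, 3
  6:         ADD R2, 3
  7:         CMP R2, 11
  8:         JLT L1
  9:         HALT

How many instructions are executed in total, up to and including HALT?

19

MOV R1, 7 → R1=7
MOV R7, 6 → R7=6
MOV R2, 2 → R2=2
ADD R7, 9 → R7=6+9=15
SHL R7, 3 → R7=15<<3=120
ADD R2, 3 → R2=2+3=5
CMP R2, 11  (cmp 5,11)
JLT L1: taken
ADD R7, 9 → R7=120+9=129
SHL R7, 3 → R7=129<<3=1032
ADD R2, 3 → R2=5+3=8
CMP R2, 11  (cmp 8,11)
JLT L1: taken
ADD R7, 9 → R7=1032+9=1041
SHL R7, 3 → R7=1041<<3=8328
ADD R2, 3 → R2=8+3=11
CMP R2, 11  (cmp 11,11)
JLT L1: not taken
halt.
Total executed instructions: 19.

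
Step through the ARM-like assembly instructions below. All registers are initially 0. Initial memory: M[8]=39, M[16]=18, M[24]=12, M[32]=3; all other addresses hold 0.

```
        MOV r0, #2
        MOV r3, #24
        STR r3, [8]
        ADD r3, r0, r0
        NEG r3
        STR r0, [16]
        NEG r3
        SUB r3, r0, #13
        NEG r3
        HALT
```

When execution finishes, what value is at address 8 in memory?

24

MOV r0, #2 → r0=2
MOV r3, #24 → r3=24
STR r3, [8] → M[8]=24
ADD r3, r0, r0 → r3=2+2=4
NEG r3 → r3=-(4)=-4
STR r0, [16] → M[16]=2
NEG r3 → r3=-(-4)=4
SUB r3, r0, #13 → r3=2-13=-11
NEG r3 → r3=-(-11)=11
halt.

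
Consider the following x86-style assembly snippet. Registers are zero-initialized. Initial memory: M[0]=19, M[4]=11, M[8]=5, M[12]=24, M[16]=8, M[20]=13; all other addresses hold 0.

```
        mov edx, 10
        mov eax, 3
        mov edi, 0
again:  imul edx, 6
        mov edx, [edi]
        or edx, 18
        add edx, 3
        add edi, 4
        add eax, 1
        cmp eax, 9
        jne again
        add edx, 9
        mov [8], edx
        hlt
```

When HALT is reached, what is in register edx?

edx=10
eax=3
edi=0
edx=10*6=60
edx=M[0]=19
edx=19|18=19
edx=19+3=22
edi=0+4=4
eax=3+1=4
cmp eax, 9  (cmp 4,9)
jne again: taken
edx=22*6=132
edx=M[4]=11
edx=11|18=27
edx=27+3=30
edi=4+4=8
eax=4+1=5
cmp eax, 9  (cmp 5,9)
jne again: taken
edx=30*6=180
edx=M[8]=5
edx=5|18=23
edx=23+3=26
edi=8+4=12
eax=5+1=6
cmp eax, 9  (cmp 6,9)
jne again: taken
edx=26*6=156
edx=M[12]=24
edx=24|18=26
edx=26+3=29
edi=12+4=16
eax=6+1=7
cmp eax, 9  (cmp 7,9)
jne again: taken
edx=29*6=174
edx=M[16]=8
edx=8|18=26
edx=26+3=29
edi=16+4=20
eax=7+1=8
cmp eax, 9  (cmp 8,9)
jne again: taken
edx=29*6=174
edx=M[20]=13
edx=13|18=31
edx=31+3=34
edi=20+4=24
eax=8+1=9
cmp eax, 9  (cmp 9,9)
jne again: not taken
edx=34+9=43
mov [8], edx → M[8]=43
halt.

43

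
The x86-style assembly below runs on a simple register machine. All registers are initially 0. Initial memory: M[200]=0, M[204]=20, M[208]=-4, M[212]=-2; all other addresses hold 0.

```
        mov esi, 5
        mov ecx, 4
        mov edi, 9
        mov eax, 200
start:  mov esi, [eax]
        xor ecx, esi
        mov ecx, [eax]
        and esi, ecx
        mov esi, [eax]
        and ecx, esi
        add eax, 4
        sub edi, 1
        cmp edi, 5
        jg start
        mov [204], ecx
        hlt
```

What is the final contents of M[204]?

mov esi, 5 → esi=5
mov ecx, 4 → ecx=4
mov edi, 9 → edi=9
mov eax, 200 → eax=200
mov esi, [eax] → esi=M[200]=0
xor ecx, esi → ecx=4^0=4
mov ecx, [eax] → ecx=M[200]=0
and esi, ecx → esi=0&0=0
mov esi, [eax] → esi=M[200]=0
and ecx, esi → ecx=0&0=0
add eax, 4 → eax=200+4=204
sub edi, 1 → edi=9-1=8
cmp edi, 5  (cmp 8,5)
jg start: taken
mov esi, [eax] → esi=M[204]=20
xor ecx, esi → ecx=0^20=20
mov ecx, [eax] → ecx=M[204]=20
and esi, ecx → esi=20&20=20
mov esi, [eax] → esi=M[204]=20
and ecx, esi → ecx=20&20=20
add eax, 4 → eax=204+4=208
sub edi, 1 → edi=8-1=7
cmp edi, 5  (cmp 7,5)
jg start: taken
mov esi, [eax] → esi=M[208]=-4
xor ecx, esi → ecx=20^(-4)=-24
mov ecx, [eax] → ecx=M[208]=-4
and esi, ecx → esi=(-4)&(-4)=-4
mov esi, [eax] → esi=M[208]=-4
and ecx, esi → ecx=(-4)&(-4)=-4
add eax, 4 → eax=208+4=212
sub edi, 1 → edi=7-1=6
cmp edi, 5  (cmp 6,5)
jg start: taken
mov esi, [eax] → esi=M[212]=-2
xor ecx, esi → ecx=(-4)^(-2)=2
mov ecx, [eax] → ecx=M[212]=-2
and esi, ecx → esi=(-2)&(-2)=-2
mov esi, [eax] → esi=M[212]=-2
and ecx, esi → ecx=(-2)&(-2)=-2
add eax, 4 → eax=212+4=216
sub edi, 1 → edi=6-1=5
cmp edi, 5  (cmp 5,5)
jg start: not taken
mov [204], ecx → M[204]=-2
halt.

-2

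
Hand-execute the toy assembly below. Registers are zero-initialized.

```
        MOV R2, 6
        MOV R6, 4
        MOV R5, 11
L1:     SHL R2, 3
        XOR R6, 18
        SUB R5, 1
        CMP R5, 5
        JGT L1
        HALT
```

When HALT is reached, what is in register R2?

after MOV R2, 6: R2=6
after MOV R6, 4: R6=4
after MOV R5, 11: R5=11
after SHL R2, 3: R2=6<<3=48
after XOR R6, 18: R6=4^18=22
after SUB R5, 1: R5=11-1=10
CMP R5, 5  (cmp 10,5)
JGT L1: taken
after SHL R2, 3: R2=48<<3=384
after XOR R6, 18: R6=22^18=4
after SUB R5, 1: R5=10-1=9
CMP R5, 5  (cmp 9,5)
JGT L1: taken
after SHL R2, 3: R2=384<<3=3072
after XOR R6, 18: R6=4^18=22
after SUB R5, 1: R5=9-1=8
CMP R5, 5  (cmp 8,5)
JGT L1: taken
after SHL R2, 3: R2=3072<<3=24576
after XOR R6, 18: R6=22^18=4
after SUB R5, 1: R5=8-1=7
CMP R5, 5  (cmp 7,5)
JGT L1: taken
after SHL R2, 3: R2=24576<<3=196608
after XOR R6, 18: R6=4^18=22
after SUB R5, 1: R5=7-1=6
CMP R5, 5  (cmp 6,5)
JGT L1: taken
after SHL R2, 3: R2=196608<<3=1572864
after XOR R6, 18: R6=22^18=4
after SUB R5, 1: R5=6-1=5
CMP R5, 5  (cmp 5,5)
JGT L1: not taken
halt.

1572864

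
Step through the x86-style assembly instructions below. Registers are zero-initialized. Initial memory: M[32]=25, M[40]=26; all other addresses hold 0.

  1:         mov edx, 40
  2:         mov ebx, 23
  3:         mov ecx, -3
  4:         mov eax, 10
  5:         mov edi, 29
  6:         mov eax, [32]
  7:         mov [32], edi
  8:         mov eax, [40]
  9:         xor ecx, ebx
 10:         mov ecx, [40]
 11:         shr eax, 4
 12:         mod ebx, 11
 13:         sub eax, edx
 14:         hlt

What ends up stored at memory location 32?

edx=40
ebx=23
ecx=-3
eax=10
edi=29
eax=M[32]=25
mov [32], edi → M[32]=29
eax=M[40]=26
ecx=(-3)^23=-22
ecx=M[40]=26
eax=26>>4=1
ebx=23%11=1
eax=1-40=-39
halt.

29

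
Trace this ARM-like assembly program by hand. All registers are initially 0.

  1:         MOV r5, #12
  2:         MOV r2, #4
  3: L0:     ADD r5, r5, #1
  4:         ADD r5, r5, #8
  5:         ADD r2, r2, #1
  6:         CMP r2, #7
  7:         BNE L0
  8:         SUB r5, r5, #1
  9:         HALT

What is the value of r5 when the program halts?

after MOV r5, #12: r5=12
after MOV r2, #4: r2=4
after ADD r5, r5, #1: r5=12+1=13
after ADD r5, r5, #8: r5=13+8=21
after ADD r2, r2, #1: r2=4+1=5
CMP r2, #7  (cmp 5,7)
BNE L0: taken
after ADD r5, r5, #1: r5=21+1=22
after ADD r5, r5, #8: r5=22+8=30
after ADD r2, r2, #1: r2=5+1=6
CMP r2, #7  (cmp 6,7)
BNE L0: taken
after ADD r5, r5, #1: r5=30+1=31
after ADD r5, r5, #8: r5=31+8=39
after ADD r2, r2, #1: r2=6+1=7
CMP r2, #7  (cmp 7,7)
BNE L0: not taken
after SUB r5, r5, #1: r5=39-1=38
halt.

38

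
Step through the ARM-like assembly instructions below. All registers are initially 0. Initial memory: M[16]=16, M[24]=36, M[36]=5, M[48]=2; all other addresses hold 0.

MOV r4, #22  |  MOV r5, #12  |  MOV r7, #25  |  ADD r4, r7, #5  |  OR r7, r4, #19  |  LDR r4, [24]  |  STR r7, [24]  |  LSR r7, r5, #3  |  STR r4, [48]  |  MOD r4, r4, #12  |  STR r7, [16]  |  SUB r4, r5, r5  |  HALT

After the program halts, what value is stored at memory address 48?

36

r4=22
r5=12
r7=25
r4=25+5=30
r7=30|19=31
r4=M[24]=36
STR r7, [24] → M[24]=31
r7=12>>3=1
STR r4, [48] → M[48]=36
r4=36%12=0
STR r7, [16] → M[16]=1
r4=12-12=0
halt.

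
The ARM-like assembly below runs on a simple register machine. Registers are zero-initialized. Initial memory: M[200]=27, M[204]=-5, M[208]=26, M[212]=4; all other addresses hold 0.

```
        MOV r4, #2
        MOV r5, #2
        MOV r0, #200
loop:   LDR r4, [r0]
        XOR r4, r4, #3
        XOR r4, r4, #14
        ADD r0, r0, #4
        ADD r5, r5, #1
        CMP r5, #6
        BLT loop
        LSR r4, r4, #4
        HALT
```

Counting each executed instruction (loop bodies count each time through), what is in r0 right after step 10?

204

MOV r4, #2 → r4=2
MOV r5, #2 → r5=2
MOV r0, #200 → r0=200
LDR r4, [r0] → r4=M[200]=27
XOR r4, r4, #3 → r4=27^3=24
XOR r4, r4, #14 → r4=24^14=22
ADD r0, r0, #4 → r0=200+4=204
ADD r5, r5, #1 → r5=2+1=3
CMP r5, #6  (cmp 3,6)
BLT loop: taken
After step 10: r0 = 204.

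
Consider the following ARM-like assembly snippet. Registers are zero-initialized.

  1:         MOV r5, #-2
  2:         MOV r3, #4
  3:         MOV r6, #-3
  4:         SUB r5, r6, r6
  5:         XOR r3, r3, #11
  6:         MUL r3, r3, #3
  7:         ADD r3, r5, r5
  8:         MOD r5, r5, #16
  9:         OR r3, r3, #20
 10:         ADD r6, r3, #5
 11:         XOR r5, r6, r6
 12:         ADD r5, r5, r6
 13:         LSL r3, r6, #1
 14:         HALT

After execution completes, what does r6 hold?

25

r5=-2
r3=4
r6=-3
r5=(-3)-(-3)=0
r3=4^11=15
r3=15*3=45
r3=0+0=0
r5=0%16=0
r3=0|20=20
r6=20+5=25
r5=25^25=0
r5=0+25=25
r3=25<<1=50
halt.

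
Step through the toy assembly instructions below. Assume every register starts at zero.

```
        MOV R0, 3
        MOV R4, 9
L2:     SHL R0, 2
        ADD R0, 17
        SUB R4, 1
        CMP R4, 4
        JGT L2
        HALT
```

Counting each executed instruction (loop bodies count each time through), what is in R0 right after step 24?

R0=3
R4=9
R0=3<<2=12
R0=12+17=29
R4=9-1=8
CMP R4, 4  (cmp 8,4)
JGT L2: taken
R0=29<<2=116
R0=116+17=133
R4=8-1=7
CMP R4, 4  (cmp 7,4)
JGT L2: taken
R0=133<<2=532
R0=532+17=549
R4=7-1=6
CMP R4, 4  (cmp 6,4)
JGT L2: taken
R0=549<<2=2196
R0=2196+17=2213
R4=6-1=5
CMP R4, 4  (cmp 5,4)
JGT L2: taken
R0=2213<<2=8852
R0=8852+17=8869
After step 24: R0 = 8869.

8869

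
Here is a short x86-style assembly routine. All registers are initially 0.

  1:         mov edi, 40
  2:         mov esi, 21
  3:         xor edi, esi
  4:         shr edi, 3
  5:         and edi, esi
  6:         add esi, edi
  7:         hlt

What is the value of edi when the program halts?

edi=40
esi=21
edi=40^21=61
edi=61>>3=7
edi=7&21=5
esi=21+5=26
halt.

5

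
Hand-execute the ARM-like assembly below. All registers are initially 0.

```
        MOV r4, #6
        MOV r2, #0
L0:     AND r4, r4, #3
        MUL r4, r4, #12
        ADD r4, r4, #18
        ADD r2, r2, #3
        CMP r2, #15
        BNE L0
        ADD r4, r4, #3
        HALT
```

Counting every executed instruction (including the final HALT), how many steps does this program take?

MOV r4, #6 → r4=6
MOV r2, #0 → r2=0
AND r4, r4, #3 → r4=6&3=2
MUL r4, r4, #12 → r4=2*12=24
ADD r4, r4, #18 → r4=24+18=42
ADD r2, r2, #3 → r2=0+3=3
CMP r2, #15  (cmp 3,15)
BNE L0: taken
AND r4, r4, #3 → r4=42&3=2
MUL r4, r4, #12 → r4=2*12=24
ADD r4, r4, #18 → r4=24+18=42
ADD r2, r2, #3 → r2=3+3=6
CMP r2, #15  (cmp 6,15)
BNE L0: taken
AND r4, r4, #3 → r4=42&3=2
MUL r4, r4, #12 → r4=2*12=24
ADD r4, r4, #18 → r4=24+18=42
ADD r2, r2, #3 → r2=6+3=9
CMP r2, #15  (cmp 9,15)
BNE L0: taken
AND r4, r4, #3 → r4=42&3=2
MUL r4, r4, #12 → r4=2*12=24
ADD r4, r4, #18 → r4=24+18=42
ADD r2, r2, #3 → r2=9+3=12
CMP r2, #15  (cmp 12,15)
BNE L0: taken
AND r4, r4, #3 → r4=42&3=2
MUL r4, r4, #12 → r4=2*12=24
ADD r4, r4, #18 → r4=24+18=42
ADD r2, r2, #3 → r2=12+3=15
CMP r2, #15  (cmp 15,15)
BNE L0: not taken
ADD r4, r4, #3 → r4=42+3=45
halt.
Total executed instructions: 34.

34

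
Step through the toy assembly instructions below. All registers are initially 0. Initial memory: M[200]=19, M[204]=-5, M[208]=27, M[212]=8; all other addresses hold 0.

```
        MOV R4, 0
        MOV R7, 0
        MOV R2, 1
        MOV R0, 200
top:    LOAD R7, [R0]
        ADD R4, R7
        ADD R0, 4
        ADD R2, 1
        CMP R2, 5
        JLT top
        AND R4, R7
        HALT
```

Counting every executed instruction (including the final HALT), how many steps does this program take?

after MOV R4, 0: R4=0
after MOV R7, 0: R7=0
after MOV R2, 1: R2=1
after MOV R0, 200: R0=200
after LOAD R7, [R0]: R7=M[200]=19
after ADD R4, R7: R4=0+19=19
after ADD R0, 4: R0=200+4=204
after ADD R2, 1: R2=1+1=2
CMP R2, 5  (cmp 2,5)
JLT top: taken
after LOAD R7, [R0]: R7=M[204]=-5
after ADD R4, R7: R4=19+(-5)=14
after ADD R0, 4: R0=204+4=208
after ADD R2, 1: R2=2+1=3
CMP R2, 5  (cmp 3,5)
JLT top: taken
after LOAD R7, [R0]: R7=M[208]=27
after ADD R4, R7: R4=14+27=41
after ADD R0, 4: R0=208+4=212
after ADD R2, 1: R2=3+1=4
CMP R2, 5  (cmp 4,5)
JLT top: taken
after LOAD R7, [R0]: R7=M[212]=8
after ADD R4, R7: R4=41+8=49
after ADD R0, 4: R0=212+4=216
after ADD R2, 1: R2=4+1=5
CMP R2, 5  (cmp 5,5)
JLT top: not taken
after AND R4, R7: R4=49&8=0
halt.
Total executed instructions: 30.

30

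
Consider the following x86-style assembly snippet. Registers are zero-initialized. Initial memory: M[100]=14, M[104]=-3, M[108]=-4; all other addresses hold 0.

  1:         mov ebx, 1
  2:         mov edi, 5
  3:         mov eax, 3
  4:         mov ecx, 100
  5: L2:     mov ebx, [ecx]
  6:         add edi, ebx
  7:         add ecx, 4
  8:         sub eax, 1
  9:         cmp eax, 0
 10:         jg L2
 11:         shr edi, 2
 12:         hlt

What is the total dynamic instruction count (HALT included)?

after mov ebx, 1: ebx=1
after mov edi, 5: edi=5
after mov eax, 3: eax=3
after mov ecx, 100: ecx=100
after mov ebx, [ecx]: ebx=M[100]=14
after add edi, ebx: edi=5+14=19
after add ecx, 4: ecx=100+4=104
after sub eax, 1: eax=3-1=2
cmp eax, 0  (cmp 2,0)
jg L2: taken
after mov ebx, [ecx]: ebx=M[104]=-3
after add edi, ebx: edi=19+(-3)=16
after add ecx, 4: ecx=104+4=108
after sub eax, 1: eax=2-1=1
cmp eax, 0  (cmp 1,0)
jg L2: taken
after mov ebx, [ecx]: ebx=M[108]=-4
after add edi, ebx: edi=16+(-4)=12
after add ecx, 4: ecx=108+4=112
after sub eax, 1: eax=1-1=0
cmp eax, 0  (cmp 0,0)
jg L2: not taken
after shr edi, 2: edi=12>>2=3
halt.
Total executed instructions: 24.

24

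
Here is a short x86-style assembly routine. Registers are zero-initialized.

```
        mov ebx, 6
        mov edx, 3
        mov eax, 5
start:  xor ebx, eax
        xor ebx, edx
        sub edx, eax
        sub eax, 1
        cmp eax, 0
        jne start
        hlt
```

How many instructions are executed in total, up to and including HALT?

34

ebx=6
edx=3
eax=5
ebx=6^5=3
ebx=3^3=0
edx=3-5=-2
eax=5-1=4
cmp eax, 0  (cmp 4,0)
jne start: taken
ebx=0^4=4
ebx=4^(-2)=-6
edx=(-2)-4=-6
eax=4-1=3
cmp eax, 0  (cmp 3,0)
jne start: taken
ebx=(-6)^3=-7
ebx=(-7)^(-6)=3
edx=(-6)-3=-9
eax=3-1=2
cmp eax, 0  (cmp 2,0)
jne start: taken
ebx=3^2=1
ebx=1^(-9)=-10
edx=(-9)-2=-11
eax=2-1=1
cmp eax, 0  (cmp 1,0)
jne start: taken
ebx=(-10)^1=-9
ebx=(-9)^(-11)=2
edx=(-11)-1=-12
eax=1-1=0
cmp eax, 0  (cmp 0,0)
jne start: not taken
halt.
Total executed instructions: 34.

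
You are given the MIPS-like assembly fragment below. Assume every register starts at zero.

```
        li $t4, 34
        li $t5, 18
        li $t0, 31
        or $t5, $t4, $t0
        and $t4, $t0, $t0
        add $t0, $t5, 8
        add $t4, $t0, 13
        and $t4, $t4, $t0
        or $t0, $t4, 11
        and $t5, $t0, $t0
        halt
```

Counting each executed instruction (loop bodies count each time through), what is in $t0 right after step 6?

$t4=34
$t5=18
$t0=31
$t5=34|31=63
$t4=31&31=31
$t0=63+8=71
After step 6: $t0 = 71.

71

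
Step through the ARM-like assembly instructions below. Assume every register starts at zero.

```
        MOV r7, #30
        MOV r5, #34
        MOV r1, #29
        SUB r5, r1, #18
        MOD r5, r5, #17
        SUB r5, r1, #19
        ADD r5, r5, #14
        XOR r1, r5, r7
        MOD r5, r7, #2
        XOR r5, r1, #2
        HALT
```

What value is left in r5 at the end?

MOV r7, #30 → r7=30
MOV r5, #34 → r5=34
MOV r1, #29 → r1=29
SUB r5, r1, #18 → r5=29-18=11
MOD r5, r5, #17 → r5=11%17=11
SUB r5, r1, #19 → r5=29-19=10
ADD r5, r5, #14 → r5=10+14=24
XOR r1, r5, r7 → r1=24^30=6
MOD r5, r7, #2 → r5=30%2=0
XOR r5, r1, #2 → r5=6^2=4
halt.

4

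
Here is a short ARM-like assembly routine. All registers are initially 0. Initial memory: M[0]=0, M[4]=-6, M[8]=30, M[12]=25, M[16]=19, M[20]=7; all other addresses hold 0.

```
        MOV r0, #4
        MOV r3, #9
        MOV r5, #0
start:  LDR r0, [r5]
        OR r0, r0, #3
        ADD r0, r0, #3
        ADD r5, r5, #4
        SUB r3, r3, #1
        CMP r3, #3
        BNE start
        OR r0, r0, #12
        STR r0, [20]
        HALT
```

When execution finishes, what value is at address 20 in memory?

r0=4
r3=9
r5=0
r0=M[0]=0
r0=0|3=3
r0=3+3=6
r5=0+4=4
r3=9-1=8
CMP r3, #3  (cmp 8,3)
BNE start: taken
r0=M[4]=-6
r0=(-6)|3=-5
r0=(-5)+3=-2
r5=4+4=8
r3=8-1=7
CMP r3, #3  (cmp 7,3)
BNE start: taken
r0=M[8]=30
r0=30|3=31
r0=31+3=34
r5=8+4=12
r3=7-1=6
CMP r3, #3  (cmp 6,3)
BNE start: taken
r0=M[12]=25
r0=25|3=27
r0=27+3=30
r5=12+4=16
r3=6-1=5
CMP r3, #3  (cmp 5,3)
BNE start: taken
r0=M[16]=19
r0=19|3=19
r0=19+3=22
r5=16+4=20
r3=5-1=4
CMP r3, #3  (cmp 4,3)
BNE start: taken
r0=M[20]=7
r0=7|3=7
r0=7+3=10
r5=20+4=24
r3=4-1=3
CMP r3, #3  (cmp 3,3)
BNE start: not taken
r0=10|12=14
STR r0, [20] → M[20]=14
halt.

14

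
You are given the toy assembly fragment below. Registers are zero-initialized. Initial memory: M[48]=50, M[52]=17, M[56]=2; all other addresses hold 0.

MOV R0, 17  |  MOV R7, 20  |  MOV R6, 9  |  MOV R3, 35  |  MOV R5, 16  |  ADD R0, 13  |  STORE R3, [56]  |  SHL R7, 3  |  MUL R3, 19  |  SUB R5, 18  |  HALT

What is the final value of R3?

MOV R0, 17 → R0=17
MOV R7, 20 → R7=20
MOV R6, 9 → R6=9
MOV R3, 35 → R3=35
MOV R5, 16 → R5=16
ADD R0, 13 → R0=17+13=30
STORE R3, [56] → M[56]=35
SHL R7, 3 → R7=20<<3=160
MUL R3, 19 → R3=35*19=665
SUB R5, 18 → R5=16-18=-2
halt.

665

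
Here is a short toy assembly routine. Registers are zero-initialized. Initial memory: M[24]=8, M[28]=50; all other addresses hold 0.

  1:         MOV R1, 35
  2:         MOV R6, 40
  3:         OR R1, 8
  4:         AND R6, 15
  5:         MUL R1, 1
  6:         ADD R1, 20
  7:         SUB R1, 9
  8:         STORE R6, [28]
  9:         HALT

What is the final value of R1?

MOV R1, 35 → R1=35
MOV R6, 40 → R6=40
OR R1, 8 → R1=35|8=43
AND R6, 15 → R6=40&15=8
MUL R1, 1 → R1=43*1=43
ADD R1, 20 → R1=43+20=63
SUB R1, 9 → R1=63-9=54
STORE R6, [28] → M[28]=8
halt.

54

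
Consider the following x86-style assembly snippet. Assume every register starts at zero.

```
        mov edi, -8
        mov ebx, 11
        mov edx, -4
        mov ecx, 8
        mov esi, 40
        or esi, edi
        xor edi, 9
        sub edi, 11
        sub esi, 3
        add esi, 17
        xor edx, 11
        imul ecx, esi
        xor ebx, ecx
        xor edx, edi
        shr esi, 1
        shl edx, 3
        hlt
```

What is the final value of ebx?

59

after mov edi, -8: edi=-8
after mov ebx, 11: ebx=11
after mov edx, -4: edx=-4
after mov ecx, 8: ecx=8
after mov esi, 40: esi=40
after or esi, edi: esi=40|(-8)=-8
after xor edi, 9: edi=(-8)^9=-15
after sub edi, 11: edi=(-15)-11=-26
after sub esi, 3: esi=(-8)-3=-11
after add esi, 17: esi=(-11)+17=6
after xor edx, 11: edx=(-4)^11=-9
after imul ecx, esi: ecx=8*6=48
after xor ebx, ecx: ebx=11^48=59
after xor edx, edi: edx=(-9)^(-26)=17
after shr esi, 1: esi=6>>1=3
after shl edx, 3: edx=17<<3=136
halt.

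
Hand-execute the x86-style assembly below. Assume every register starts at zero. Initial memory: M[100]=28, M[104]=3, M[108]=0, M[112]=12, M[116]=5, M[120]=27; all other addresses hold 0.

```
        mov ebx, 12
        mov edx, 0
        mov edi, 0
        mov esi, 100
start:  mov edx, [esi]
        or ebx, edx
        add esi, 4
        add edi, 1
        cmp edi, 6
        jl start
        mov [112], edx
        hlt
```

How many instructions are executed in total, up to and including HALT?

ebx=12
edx=0
edi=0
esi=100
edx=M[100]=28
ebx=12|28=28
esi=100+4=104
edi=0+1=1
cmp edi, 6  (cmp 1,6)
jl start: taken
edx=M[104]=3
ebx=28|3=31
esi=104+4=108
edi=1+1=2
cmp edi, 6  (cmp 2,6)
jl start: taken
edx=M[108]=0
ebx=31|0=31
esi=108+4=112
edi=2+1=3
cmp edi, 6  (cmp 3,6)
jl start: taken
edx=M[112]=12
ebx=31|12=31
esi=112+4=116
edi=3+1=4
cmp edi, 6  (cmp 4,6)
jl start: taken
edx=M[116]=5
ebx=31|5=31
esi=116+4=120
edi=4+1=5
cmp edi, 6  (cmp 5,6)
jl start: taken
edx=M[120]=27
ebx=31|27=31
esi=120+4=124
edi=5+1=6
cmp edi, 6  (cmp 6,6)
jl start: not taken
mov [112], edx → M[112]=27
halt.
Total executed instructions: 42.

42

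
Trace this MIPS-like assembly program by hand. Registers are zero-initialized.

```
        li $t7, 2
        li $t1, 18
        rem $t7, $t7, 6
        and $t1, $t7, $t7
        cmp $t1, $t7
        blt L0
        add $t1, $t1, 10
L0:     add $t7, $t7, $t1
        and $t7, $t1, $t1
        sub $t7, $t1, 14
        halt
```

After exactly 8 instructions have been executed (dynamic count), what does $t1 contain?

after li $t7, 2: $t7=2
after li $t1, 18: $t1=18
after rem $t7, $t7, 6: $t7=2%6=2
after and $t1, $t7, $t7: $t1=2&2=2
cmp $t1, $t7  (cmp 2,2)
blt L0: not taken
after add $t1, $t1, 10: $t1=2+10=12
after add $t7, $t7, $t1: $t7=2+12=14
After step 8: $t1 = 12.

12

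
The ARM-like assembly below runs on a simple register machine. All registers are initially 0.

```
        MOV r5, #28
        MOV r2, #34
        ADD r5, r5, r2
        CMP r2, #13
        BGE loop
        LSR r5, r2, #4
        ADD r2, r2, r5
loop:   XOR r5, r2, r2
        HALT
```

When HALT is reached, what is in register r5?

after MOV r5, #28: r5=28
after MOV r2, #34: r2=34
after ADD r5, r5, r2: r5=28+34=62
CMP r2, #13  (cmp 34,13)
BGE loop: taken
after XOR r5, r2, r2: r5=34^34=0
halt.

0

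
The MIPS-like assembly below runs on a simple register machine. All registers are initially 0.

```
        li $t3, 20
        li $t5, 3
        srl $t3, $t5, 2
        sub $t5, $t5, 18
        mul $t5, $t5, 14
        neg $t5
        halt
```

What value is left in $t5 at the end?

210

after li $t3, 20: $t3=20
after li $t5, 3: $t5=3
after srl $t3, $t5, 2: $t3=3>>2=0
after sub $t5, $t5, 18: $t5=3-18=-15
after mul $t5, $t5, 14: $t5=(-15)*14=-210
after neg $t5: $t5=-(-210)=210
halt.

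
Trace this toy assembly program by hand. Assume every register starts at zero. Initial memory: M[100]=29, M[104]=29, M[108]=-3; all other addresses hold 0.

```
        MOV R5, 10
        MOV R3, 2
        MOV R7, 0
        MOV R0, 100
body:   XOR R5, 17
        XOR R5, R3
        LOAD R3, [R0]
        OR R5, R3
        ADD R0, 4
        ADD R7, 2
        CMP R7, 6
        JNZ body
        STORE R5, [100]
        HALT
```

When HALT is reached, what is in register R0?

R5=10
R3=2
R7=0
R0=100
R5=10^17=27
R5=27^2=25
R3=M[100]=29
R5=25|29=29
R0=100+4=104
R7=0+2=2
CMP R7, 6  (cmp 2,6)
JNZ body: taken
R5=29^17=12
R5=12^29=17
R3=M[104]=29
R5=17|29=29
R0=104+4=108
R7=2+2=4
CMP R7, 6  (cmp 4,6)
JNZ body: taken
R5=29^17=12
R5=12^29=17
R3=M[108]=-3
R5=17|(-3)=-3
R0=108+4=112
R7=4+2=6
CMP R7, 6  (cmp 6,6)
JNZ body: not taken
STORE R5, [100] → M[100]=-3
halt.

112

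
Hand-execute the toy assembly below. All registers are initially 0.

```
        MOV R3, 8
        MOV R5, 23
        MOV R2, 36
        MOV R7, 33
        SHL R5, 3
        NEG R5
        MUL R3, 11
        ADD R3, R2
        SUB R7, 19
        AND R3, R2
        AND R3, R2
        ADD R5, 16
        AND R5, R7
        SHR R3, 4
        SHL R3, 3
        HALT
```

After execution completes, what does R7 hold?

MOV R3, 8 → R3=8
MOV R5, 23 → R5=23
MOV R2, 36 → R2=36
MOV R7, 33 → R7=33
SHL R5, 3 → R5=23<<3=184
NEG R5 → R5=-(184)=-184
MUL R3, 11 → R3=8*11=88
ADD R3, R2 → R3=88+36=124
SUB R7, 19 → R7=33-19=14
AND R3, R2 → R3=124&36=36
AND R3, R2 → R3=36&36=36
ADD R5, 16 → R5=(-184)+16=-168
AND R5, R7 → R5=(-168)&14=8
SHR R3, 4 → R3=36>>4=2
SHL R3, 3 → R3=2<<3=16
halt.

14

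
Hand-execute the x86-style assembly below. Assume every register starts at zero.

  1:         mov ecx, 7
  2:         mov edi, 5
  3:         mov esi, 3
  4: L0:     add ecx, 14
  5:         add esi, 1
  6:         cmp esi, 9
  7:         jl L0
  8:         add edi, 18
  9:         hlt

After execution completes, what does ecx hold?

91

ecx=7
edi=5
esi=3
ecx=7+14=21
esi=3+1=4
cmp esi, 9  (cmp 4,9)
jl L0: taken
ecx=21+14=35
esi=4+1=5
cmp esi, 9  (cmp 5,9)
jl L0: taken
ecx=35+14=49
esi=5+1=6
cmp esi, 9  (cmp 6,9)
jl L0: taken
ecx=49+14=63
esi=6+1=7
cmp esi, 9  (cmp 7,9)
jl L0: taken
ecx=63+14=77
esi=7+1=8
cmp esi, 9  (cmp 8,9)
jl L0: taken
ecx=77+14=91
esi=8+1=9
cmp esi, 9  (cmp 9,9)
jl L0: not taken
edi=5+18=23
halt.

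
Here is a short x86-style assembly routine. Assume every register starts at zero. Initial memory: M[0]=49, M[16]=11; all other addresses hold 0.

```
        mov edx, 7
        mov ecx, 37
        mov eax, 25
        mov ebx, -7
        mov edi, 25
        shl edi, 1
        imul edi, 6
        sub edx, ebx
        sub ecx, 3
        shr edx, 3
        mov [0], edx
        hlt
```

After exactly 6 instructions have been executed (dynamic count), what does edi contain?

after mov edx, 7: edx=7
after mov ecx, 37: ecx=37
after mov eax, 25: eax=25
after mov ebx, -7: ebx=-7
after mov edi, 25: edi=25
after shl edi, 1: edi=25<<1=50
After step 6: edi = 50.

50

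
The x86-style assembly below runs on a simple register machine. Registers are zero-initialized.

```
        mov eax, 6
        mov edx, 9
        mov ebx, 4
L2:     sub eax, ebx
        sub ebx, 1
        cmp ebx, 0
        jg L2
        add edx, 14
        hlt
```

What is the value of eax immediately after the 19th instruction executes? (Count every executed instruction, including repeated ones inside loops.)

-4

after mov eax, 6: eax=6
after mov edx, 9: edx=9
after mov ebx, 4: ebx=4
after sub eax, ebx: eax=6-4=2
after sub ebx, 1: ebx=4-1=3
cmp ebx, 0  (cmp 3,0)
jg L2: taken
after sub eax, ebx: eax=2-3=-1
after sub ebx, 1: ebx=3-1=2
cmp ebx, 0  (cmp 2,0)
jg L2: taken
after sub eax, ebx: eax=(-1)-2=-3
after sub ebx, 1: ebx=2-1=1
cmp ebx, 0  (cmp 1,0)
jg L2: taken
after sub eax, ebx: eax=(-3)-1=-4
after sub ebx, 1: ebx=1-1=0
cmp ebx, 0  (cmp 0,0)
jg L2: not taken
After step 19: eax = -4.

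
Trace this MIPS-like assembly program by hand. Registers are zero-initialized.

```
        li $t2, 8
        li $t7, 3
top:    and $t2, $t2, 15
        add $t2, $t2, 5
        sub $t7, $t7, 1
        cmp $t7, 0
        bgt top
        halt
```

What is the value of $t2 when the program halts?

$t2=8
$t7=3
$t2=8&15=8
$t2=8+5=13
$t7=3-1=2
cmp $t7, 0  (cmp 2,0)
bgt top: taken
$t2=13&15=13
$t2=13+5=18
$t7=2-1=1
cmp $t7, 0  (cmp 1,0)
bgt top: taken
$t2=18&15=2
$t2=2+5=7
$t7=1-1=0
cmp $t7, 0  (cmp 0,0)
bgt top: not taken
halt.

7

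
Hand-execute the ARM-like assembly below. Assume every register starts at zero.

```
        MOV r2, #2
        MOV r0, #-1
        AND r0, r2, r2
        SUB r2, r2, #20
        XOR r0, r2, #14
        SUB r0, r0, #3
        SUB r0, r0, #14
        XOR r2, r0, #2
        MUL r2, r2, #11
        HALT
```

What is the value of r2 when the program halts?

MOV r2, #2 → r2=2
MOV r0, #-1 → r0=-1
AND r0, r2, r2 → r0=2&2=2
SUB r2, r2, #20 → r2=2-20=-18
XOR r0, r2, #14 → r0=(-18)^14=-32
SUB r0, r0, #3 → r0=(-32)-3=-35
SUB r0, r0, #14 → r0=(-35)-14=-49
XOR r2, r0, #2 → r2=(-49)^2=-51
MUL r2, r2, #11 → r2=(-51)*11=-561
halt.

-561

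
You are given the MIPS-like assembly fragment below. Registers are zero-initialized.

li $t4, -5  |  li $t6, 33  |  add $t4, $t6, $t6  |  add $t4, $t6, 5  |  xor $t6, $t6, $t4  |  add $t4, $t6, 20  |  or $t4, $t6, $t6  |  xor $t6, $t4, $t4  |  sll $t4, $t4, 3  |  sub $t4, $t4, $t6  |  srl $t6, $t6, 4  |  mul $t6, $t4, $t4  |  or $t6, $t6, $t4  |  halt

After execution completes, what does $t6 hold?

$t4=-5
$t6=33
$t4=33+33=66
$t4=33+5=38
$t6=33^38=7
$t4=7+20=27
$t4=7|7=7
$t6=7^7=0
$t4=7<<3=56
$t4=56-0=56
$t6=0>>4=0
$t6=56*56=3136
$t6=3136|56=3192
halt.

3192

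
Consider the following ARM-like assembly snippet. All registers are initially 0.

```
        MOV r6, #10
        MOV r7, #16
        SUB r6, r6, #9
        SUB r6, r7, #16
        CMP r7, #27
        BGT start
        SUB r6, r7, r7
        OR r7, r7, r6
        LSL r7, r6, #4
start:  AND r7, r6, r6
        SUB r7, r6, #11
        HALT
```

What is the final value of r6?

0

after MOV r6, #10: r6=10
after MOV r7, #16: r7=16
after SUB r6, r6, #9: r6=10-9=1
after SUB r6, r7, #16: r6=16-16=0
CMP r7, #27  (cmp 16,27)
BGT start: not taken
after SUB r6, r7, r7: r6=16-16=0
after OR r7, r7, r6: r7=16|0=16
after LSL r7, r6, #4: r7=0<<4=0
after AND r7, r6, r6: r7=0&0=0
after SUB r7, r6, #11: r7=0-11=-11
halt.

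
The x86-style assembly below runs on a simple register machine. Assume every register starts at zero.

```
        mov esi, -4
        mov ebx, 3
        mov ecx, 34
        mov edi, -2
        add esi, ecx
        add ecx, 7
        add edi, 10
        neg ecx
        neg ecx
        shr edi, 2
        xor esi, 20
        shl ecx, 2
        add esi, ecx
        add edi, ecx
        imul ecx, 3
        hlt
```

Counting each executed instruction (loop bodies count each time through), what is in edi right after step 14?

166

esi=-4
ebx=3
ecx=34
edi=-2
esi=(-4)+34=30
ecx=34+7=41
edi=(-2)+10=8
ecx=-(41)=-41
ecx=-(-41)=41
edi=8>>2=2
esi=30^20=10
ecx=41<<2=164
esi=10+164=174
edi=2+164=166
After step 14: edi = 166.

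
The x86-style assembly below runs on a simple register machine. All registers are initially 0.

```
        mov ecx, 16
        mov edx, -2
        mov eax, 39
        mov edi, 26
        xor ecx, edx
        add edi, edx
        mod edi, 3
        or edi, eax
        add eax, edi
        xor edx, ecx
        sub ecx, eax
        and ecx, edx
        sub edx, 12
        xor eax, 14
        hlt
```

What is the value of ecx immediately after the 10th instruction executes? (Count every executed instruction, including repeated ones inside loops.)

after mov ecx, 16: ecx=16
after mov edx, -2: edx=-2
after mov eax, 39: eax=39
after mov edi, 26: edi=26
after xor ecx, edx: ecx=16^(-2)=-18
after add edi, edx: edi=26+(-2)=24
after mod edi, 3: edi=24%3=0
after or edi, eax: edi=0|39=39
after add eax, edi: eax=39+39=78
after xor edx, ecx: edx=(-2)^(-18)=16
After step 10: ecx = -18.

-18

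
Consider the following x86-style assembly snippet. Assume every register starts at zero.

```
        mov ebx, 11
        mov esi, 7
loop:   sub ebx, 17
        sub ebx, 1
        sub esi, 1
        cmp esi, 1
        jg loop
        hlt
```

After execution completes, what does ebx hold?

mov ebx, 11 → ebx=11
mov esi, 7 → esi=7
sub ebx, 17 → ebx=11-17=-6
sub ebx, 1 → ebx=(-6)-1=-7
sub esi, 1 → esi=7-1=6
cmp esi, 1  (cmp 6,1)
jg loop: taken
sub ebx, 17 → ebx=(-7)-17=-24
sub ebx, 1 → ebx=(-24)-1=-25
sub esi, 1 → esi=6-1=5
cmp esi, 1  (cmp 5,1)
jg loop: taken
sub ebx, 17 → ebx=(-25)-17=-42
sub ebx, 1 → ebx=(-42)-1=-43
sub esi, 1 → esi=5-1=4
cmp esi, 1  (cmp 4,1)
jg loop: taken
sub ebx, 17 → ebx=(-43)-17=-60
sub ebx, 1 → ebx=(-60)-1=-61
sub esi, 1 → esi=4-1=3
cmp esi, 1  (cmp 3,1)
jg loop: taken
sub ebx, 17 → ebx=(-61)-17=-78
sub ebx, 1 → ebx=(-78)-1=-79
sub esi, 1 → esi=3-1=2
cmp esi, 1  (cmp 2,1)
jg loop: taken
sub ebx, 17 → ebx=(-79)-17=-96
sub ebx, 1 → ebx=(-96)-1=-97
sub esi, 1 → esi=2-1=1
cmp esi, 1  (cmp 1,1)
jg loop: not taken
halt.

-97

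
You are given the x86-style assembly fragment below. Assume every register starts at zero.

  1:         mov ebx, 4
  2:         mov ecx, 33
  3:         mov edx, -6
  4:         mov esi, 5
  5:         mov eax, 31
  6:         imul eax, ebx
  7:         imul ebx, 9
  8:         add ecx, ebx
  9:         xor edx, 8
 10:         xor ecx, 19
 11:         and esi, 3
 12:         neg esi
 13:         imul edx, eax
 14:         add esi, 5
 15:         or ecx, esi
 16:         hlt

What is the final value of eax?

124

mov ebx, 4 → ebx=4
mov ecx, 33 → ecx=33
mov edx, -6 → edx=-6
mov esi, 5 → esi=5
mov eax, 31 → eax=31
imul eax, ebx → eax=31*4=124
imul ebx, 9 → ebx=4*9=36
add ecx, ebx → ecx=33+36=69
xor edx, 8 → edx=(-6)^8=-14
xor ecx, 19 → ecx=69^19=86
and esi, 3 → esi=5&3=1
neg esi → esi=-(1)=-1
imul edx, eax → edx=(-14)*124=-1736
add esi, 5 → esi=(-1)+5=4
or ecx, esi → ecx=86|4=86
halt.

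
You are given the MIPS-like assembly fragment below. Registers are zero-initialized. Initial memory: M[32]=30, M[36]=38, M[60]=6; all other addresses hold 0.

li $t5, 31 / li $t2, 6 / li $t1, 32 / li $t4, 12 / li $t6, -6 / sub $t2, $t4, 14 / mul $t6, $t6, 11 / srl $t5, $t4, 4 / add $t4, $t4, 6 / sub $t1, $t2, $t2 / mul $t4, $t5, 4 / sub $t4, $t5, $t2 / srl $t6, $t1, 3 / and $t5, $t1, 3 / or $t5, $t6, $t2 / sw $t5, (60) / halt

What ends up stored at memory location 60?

li $t5, 31 → $t5=31
li $t2, 6 → $t2=6
li $t1, 32 → $t1=32
li $t4, 12 → $t4=12
li $t6, -6 → $t6=-6
sub $t2, $t4, 14 → $t2=12-14=-2
mul $t6, $t6, 11 → $t6=(-6)*11=-66
srl $t5, $t4, 4 → $t5=12>>4=0
add $t4, $t4, 6 → $t4=12+6=18
sub $t1, $t2, $t2 → $t1=(-2)-(-2)=0
mul $t4, $t5, 4 → $t4=0*4=0
sub $t4, $t5, $t2 → $t4=0-(-2)=2
srl $t6, $t1, 3 → $t6=0>>3=0
and $t5, $t1, 3 → $t5=0&3=0
or $t5, $t6, $t2 → $t5=0|(-2)=-2
sw $t5, (60) → M[60]=-2
halt.

-2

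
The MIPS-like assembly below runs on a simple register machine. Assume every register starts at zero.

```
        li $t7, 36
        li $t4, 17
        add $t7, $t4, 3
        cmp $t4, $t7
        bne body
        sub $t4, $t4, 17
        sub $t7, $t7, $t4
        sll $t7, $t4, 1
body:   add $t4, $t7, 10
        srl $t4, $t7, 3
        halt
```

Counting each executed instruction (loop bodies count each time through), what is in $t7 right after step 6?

20

after li $t7, 36: $t7=36
after li $t4, 17: $t4=17
after add $t7, $t4, 3: $t7=17+3=20
cmp $t4, $t7  (cmp 17,20)
bne body: taken
after add $t4, $t7, 10: $t4=20+10=30
After step 6: $t7 = 20.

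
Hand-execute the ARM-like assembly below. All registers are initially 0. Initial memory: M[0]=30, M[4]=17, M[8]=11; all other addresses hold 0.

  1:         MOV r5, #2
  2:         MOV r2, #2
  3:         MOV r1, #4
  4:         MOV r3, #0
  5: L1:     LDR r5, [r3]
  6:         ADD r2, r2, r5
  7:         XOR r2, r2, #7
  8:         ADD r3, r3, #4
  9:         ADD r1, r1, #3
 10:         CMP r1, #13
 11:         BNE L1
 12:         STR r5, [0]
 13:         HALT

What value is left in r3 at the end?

MOV r5, #2 → r5=2
MOV r2, #2 → r2=2
MOV r1, #4 → r1=4
MOV r3, #0 → r3=0
LDR r5, [r3] → r5=M[0]=30
ADD r2, r2, r5 → r2=2+30=32
XOR r2, r2, #7 → r2=32^7=39
ADD r3, r3, #4 → r3=0+4=4
ADD r1, r1, #3 → r1=4+3=7
CMP r1, #13  (cmp 7,13)
BNE L1: taken
LDR r5, [r3] → r5=M[4]=17
ADD r2, r2, r5 → r2=39+17=56
XOR r2, r2, #7 → r2=56^7=63
ADD r3, r3, #4 → r3=4+4=8
ADD r1, r1, #3 → r1=7+3=10
CMP r1, #13  (cmp 10,13)
BNE L1: taken
LDR r5, [r3] → r5=M[8]=11
ADD r2, r2, r5 → r2=63+11=74
XOR r2, r2, #7 → r2=74^7=77
ADD r3, r3, #4 → r3=8+4=12
ADD r1, r1, #3 → r1=10+3=13
CMP r1, #13  (cmp 13,13)
BNE L1: not taken
STR r5, [0] → M[0]=11
halt.

12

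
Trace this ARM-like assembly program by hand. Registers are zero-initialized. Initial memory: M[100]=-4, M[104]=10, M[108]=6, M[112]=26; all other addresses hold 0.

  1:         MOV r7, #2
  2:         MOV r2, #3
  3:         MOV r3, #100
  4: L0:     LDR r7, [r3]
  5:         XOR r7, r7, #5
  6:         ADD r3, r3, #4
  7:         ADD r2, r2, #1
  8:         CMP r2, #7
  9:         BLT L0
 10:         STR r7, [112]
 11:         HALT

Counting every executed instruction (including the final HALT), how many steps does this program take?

29

after MOV r7, #2: r7=2
after MOV r2, #3: r2=3
after MOV r3, #100: r3=100
after LDR r7, [r3]: r7=M[100]=-4
after XOR r7, r7, #5: r7=(-4)^5=-7
after ADD r3, r3, #4: r3=100+4=104
after ADD r2, r2, #1: r2=3+1=4
CMP r2, #7  (cmp 4,7)
BLT L0: taken
after LDR r7, [r3]: r7=M[104]=10
after XOR r7, r7, #5: r7=10^5=15
after ADD r3, r3, #4: r3=104+4=108
after ADD r2, r2, #1: r2=4+1=5
CMP r2, #7  (cmp 5,7)
BLT L0: taken
after LDR r7, [r3]: r7=M[108]=6
after XOR r7, r7, #5: r7=6^5=3
after ADD r3, r3, #4: r3=108+4=112
after ADD r2, r2, #1: r2=5+1=6
CMP r2, #7  (cmp 6,7)
BLT L0: taken
after LDR r7, [r3]: r7=M[112]=26
after XOR r7, r7, #5: r7=26^5=31
after ADD r3, r3, #4: r3=112+4=116
after ADD r2, r2, #1: r2=6+1=7
CMP r2, #7  (cmp 7,7)
BLT L0: not taken
STR r7, [112] → M[112]=31
halt.
Total executed instructions: 29.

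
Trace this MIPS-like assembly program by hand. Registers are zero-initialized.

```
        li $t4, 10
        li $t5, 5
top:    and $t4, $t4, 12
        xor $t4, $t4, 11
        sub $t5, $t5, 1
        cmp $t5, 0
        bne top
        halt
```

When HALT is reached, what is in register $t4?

li $t4, 10 → $t4=10
li $t5, 5 → $t5=5
and $t4, $t4, 12 → $t4=10&12=8
xor $t4, $t4, 11 → $t4=8^11=3
sub $t5, $t5, 1 → $t5=5-1=4
cmp $t5, 0  (cmp 4,0)
bne top: taken
and $t4, $t4, 12 → $t4=3&12=0
xor $t4, $t4, 11 → $t4=0^11=11
sub $t5, $t5, 1 → $t5=4-1=3
cmp $t5, 0  (cmp 3,0)
bne top: taken
and $t4, $t4, 12 → $t4=11&12=8
xor $t4, $t4, 11 → $t4=8^11=3
sub $t5, $t5, 1 → $t5=3-1=2
cmp $t5, 0  (cmp 2,0)
bne top: taken
and $t4, $t4, 12 → $t4=3&12=0
xor $t4, $t4, 11 → $t4=0^11=11
sub $t5, $t5, 1 → $t5=2-1=1
cmp $t5, 0  (cmp 1,0)
bne top: taken
and $t4, $t4, 12 → $t4=11&12=8
xor $t4, $t4, 11 → $t4=8^11=3
sub $t5, $t5, 1 → $t5=1-1=0
cmp $t5, 0  (cmp 0,0)
bne top: not taken
halt.

3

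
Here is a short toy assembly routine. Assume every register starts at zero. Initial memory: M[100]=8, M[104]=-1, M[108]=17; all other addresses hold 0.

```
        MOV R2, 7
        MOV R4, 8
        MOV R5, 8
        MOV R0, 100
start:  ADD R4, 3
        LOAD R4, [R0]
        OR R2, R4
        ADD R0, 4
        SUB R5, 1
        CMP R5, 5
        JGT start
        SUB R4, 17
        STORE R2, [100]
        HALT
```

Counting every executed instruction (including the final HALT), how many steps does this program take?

28

after MOV R2, 7: R2=7
after MOV R4, 8: R4=8
after MOV R5, 8: R5=8
after MOV R0, 100: R0=100
after ADD R4, 3: R4=8+3=11
after LOAD R4, [R0]: R4=M[100]=8
after OR R2, R4: R2=7|8=15
after ADD R0, 4: R0=100+4=104
after SUB R5, 1: R5=8-1=7
CMP R5, 5  (cmp 7,5)
JGT start: taken
after ADD R4, 3: R4=8+3=11
after LOAD R4, [R0]: R4=M[104]=-1
after OR R2, R4: R2=15|(-1)=-1
after ADD R0, 4: R0=104+4=108
after SUB R5, 1: R5=7-1=6
CMP R5, 5  (cmp 6,5)
JGT start: taken
after ADD R4, 3: R4=(-1)+3=2
after LOAD R4, [R0]: R4=M[108]=17
after OR R2, R4: R2=(-1)|17=-1
after ADD R0, 4: R0=108+4=112
after SUB R5, 1: R5=6-1=5
CMP R5, 5  (cmp 5,5)
JGT start: not taken
after SUB R4, 17: R4=17-17=0
STORE R2, [100] → M[100]=-1
halt.
Total executed instructions: 28.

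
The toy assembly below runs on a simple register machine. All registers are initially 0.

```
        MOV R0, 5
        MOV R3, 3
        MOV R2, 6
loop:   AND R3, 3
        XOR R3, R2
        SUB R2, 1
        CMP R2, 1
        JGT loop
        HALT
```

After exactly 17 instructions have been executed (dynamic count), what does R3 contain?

4

MOV R0, 5 → R0=5
MOV R3, 3 → R3=3
MOV R2, 6 → R2=6
AND R3, 3 → R3=3&3=3
XOR R3, R2 → R3=3^6=5
SUB R2, 1 → R2=6-1=5
CMP R2, 1  (cmp 5,1)
JGT loop: taken
AND R3, 3 → R3=5&3=1
XOR R3, R2 → R3=1^5=4
SUB R2, 1 → R2=5-1=4
CMP R2, 1  (cmp 4,1)
JGT loop: taken
AND R3, 3 → R3=4&3=0
XOR R3, R2 → R3=0^4=4
SUB R2, 1 → R2=4-1=3
CMP R2, 1  (cmp 3,1)
After step 17: R3 = 4.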